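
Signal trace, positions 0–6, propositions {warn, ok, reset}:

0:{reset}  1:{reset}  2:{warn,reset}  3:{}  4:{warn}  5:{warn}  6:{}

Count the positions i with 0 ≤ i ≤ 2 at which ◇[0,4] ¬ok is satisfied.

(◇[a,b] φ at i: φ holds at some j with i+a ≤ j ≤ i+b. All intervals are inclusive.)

Evaluate at each i in [0,2]:
  i=0: ✓ (witness j=0)
  i=1: ✓ (witness j=1)
  i=2: ✓ (witness j=2)
Positions where it holds: {0, 1, 2} → 3.

3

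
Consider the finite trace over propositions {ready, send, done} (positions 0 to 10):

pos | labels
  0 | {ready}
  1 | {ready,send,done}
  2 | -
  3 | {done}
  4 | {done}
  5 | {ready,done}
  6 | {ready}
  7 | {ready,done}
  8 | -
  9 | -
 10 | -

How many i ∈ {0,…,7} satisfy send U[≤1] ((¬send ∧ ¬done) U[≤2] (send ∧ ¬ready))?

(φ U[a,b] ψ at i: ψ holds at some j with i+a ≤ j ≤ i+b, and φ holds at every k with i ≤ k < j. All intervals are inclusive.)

0

Evaluate at each i in [0,7]:
  i=0: ✗ (no rhs in [0,1])
  i=1: ✗ (no rhs in [1,2])
  i=2: ✗ (no rhs in [2,3])
  i=3: ✗ (no rhs in [3,4])
  i=4: ✗ (no rhs in [4,5])
  i=5: ✗ (no rhs in [5,6])
  i=6: ✗ (no rhs in [6,7])
  i=7: ✗ (no rhs in [7,8])
Positions where it holds: {} → 0.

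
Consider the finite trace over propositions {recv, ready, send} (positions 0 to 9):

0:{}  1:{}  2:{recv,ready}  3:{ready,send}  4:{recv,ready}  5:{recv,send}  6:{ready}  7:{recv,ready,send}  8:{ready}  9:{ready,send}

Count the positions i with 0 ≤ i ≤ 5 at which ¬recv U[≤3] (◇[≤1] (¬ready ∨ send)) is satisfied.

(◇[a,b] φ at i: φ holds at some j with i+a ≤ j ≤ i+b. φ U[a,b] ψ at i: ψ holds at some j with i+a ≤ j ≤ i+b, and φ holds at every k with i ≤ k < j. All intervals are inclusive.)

Evaluate at each i in [0,5]:
  i=0: ✓ (rhs at j=0)
  i=1: ✓ (rhs at j=1)
  i=2: ✓ (rhs at j=2)
  i=3: ✓ (rhs at j=3)
  i=4: ✓ (rhs at j=4)
  i=5: ✓ (rhs at j=5)
Positions where it holds: {0, 1, 2, 3, 4, 5} → 6.

6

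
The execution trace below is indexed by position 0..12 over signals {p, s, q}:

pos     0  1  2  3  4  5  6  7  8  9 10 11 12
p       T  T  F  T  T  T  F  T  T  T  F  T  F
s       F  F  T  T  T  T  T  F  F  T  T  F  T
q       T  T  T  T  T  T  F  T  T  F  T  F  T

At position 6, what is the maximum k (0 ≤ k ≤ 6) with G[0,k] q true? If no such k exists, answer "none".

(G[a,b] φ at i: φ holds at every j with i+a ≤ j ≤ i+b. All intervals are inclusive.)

q must hold from j=6 onward; find where it first fails.
  j=6: fails → no k works.

none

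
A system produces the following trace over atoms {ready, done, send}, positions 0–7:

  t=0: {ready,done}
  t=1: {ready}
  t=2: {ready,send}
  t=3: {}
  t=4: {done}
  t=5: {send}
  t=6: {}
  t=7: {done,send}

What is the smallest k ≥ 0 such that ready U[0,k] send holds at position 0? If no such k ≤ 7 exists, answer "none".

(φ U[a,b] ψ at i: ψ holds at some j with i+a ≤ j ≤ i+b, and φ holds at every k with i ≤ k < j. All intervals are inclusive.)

2

Need earliest j ≥ 0 with send, and ready at every k in [0,j-1].
  j=0: rhs fails.
  j=1: rhs fails.
  j=2: rhs holds; lhs holds on [0,1]. k = 2.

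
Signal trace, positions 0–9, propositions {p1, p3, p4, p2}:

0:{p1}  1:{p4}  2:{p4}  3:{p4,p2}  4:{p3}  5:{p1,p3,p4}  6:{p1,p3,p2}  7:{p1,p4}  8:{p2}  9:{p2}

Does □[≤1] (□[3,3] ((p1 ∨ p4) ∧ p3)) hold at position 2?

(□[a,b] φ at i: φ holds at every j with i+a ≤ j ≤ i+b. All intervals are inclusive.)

Check □[3,3] ((p1 ∨ p4) ∧ p3) at every j in [2,3]:
  j=2: holds on [5,5]
  j=3: holds on [6,6]
All positions satisfy it → formula holds.

Yes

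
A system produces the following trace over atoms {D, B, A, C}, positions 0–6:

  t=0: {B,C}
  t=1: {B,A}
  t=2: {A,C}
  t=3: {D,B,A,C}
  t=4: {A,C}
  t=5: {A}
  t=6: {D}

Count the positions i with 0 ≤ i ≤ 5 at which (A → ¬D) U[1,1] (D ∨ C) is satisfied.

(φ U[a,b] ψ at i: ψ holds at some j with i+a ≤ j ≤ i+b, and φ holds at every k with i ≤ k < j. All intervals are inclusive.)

3

Evaluate at each i in [0,5]:
  i=0: ✗ (no rhs in [1,1])
  i=1: ✓ (rhs at j=2; lhs holds on [1,1])
  i=2: ✓ (rhs at j=3; lhs holds on [2,2])
  i=3: ✗ (lhs fails at k=3 before rhs at j=4)
  i=4: ✗ (no rhs in [5,5])
  i=5: ✓ (rhs at j=6; lhs holds on [5,5])
Positions where it holds: {1, 2, 5} → 3.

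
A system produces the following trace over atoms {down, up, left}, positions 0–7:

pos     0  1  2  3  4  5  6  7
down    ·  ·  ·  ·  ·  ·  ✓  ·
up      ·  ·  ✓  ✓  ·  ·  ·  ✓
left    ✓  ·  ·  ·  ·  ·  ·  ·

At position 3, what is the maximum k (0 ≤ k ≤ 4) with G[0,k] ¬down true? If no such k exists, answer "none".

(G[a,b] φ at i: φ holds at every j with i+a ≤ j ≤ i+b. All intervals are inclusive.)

2

¬down must hold from j=3 onward; find where it first fails.
  j=3: holds
  j=4: holds
  j=5: holds
  j=6: fails
Holds on [3,5], so largest k = 2.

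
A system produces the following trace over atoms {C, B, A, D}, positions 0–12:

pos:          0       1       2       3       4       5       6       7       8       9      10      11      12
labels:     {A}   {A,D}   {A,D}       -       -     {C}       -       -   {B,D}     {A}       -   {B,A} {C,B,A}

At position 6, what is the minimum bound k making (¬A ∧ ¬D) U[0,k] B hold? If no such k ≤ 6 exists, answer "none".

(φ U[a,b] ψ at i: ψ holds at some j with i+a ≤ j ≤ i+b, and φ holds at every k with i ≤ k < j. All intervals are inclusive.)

2

Need earliest j ≥ 6 with B, and (¬A ∧ ¬D) at every k in [6,j-1].
  j=6: rhs fails.
  j=7: rhs fails.
  j=8: rhs holds; lhs holds on [6,7]. k = 2.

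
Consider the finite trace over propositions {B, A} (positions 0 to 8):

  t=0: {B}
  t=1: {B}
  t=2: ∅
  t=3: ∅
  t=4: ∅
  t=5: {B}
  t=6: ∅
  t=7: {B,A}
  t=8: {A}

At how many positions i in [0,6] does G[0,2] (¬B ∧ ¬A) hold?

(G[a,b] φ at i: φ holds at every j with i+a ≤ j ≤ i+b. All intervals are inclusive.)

Evaluate at each i in [0,6]:
  i=0: ✗ (fails at j=0)
  i=1: ✗ (fails at j=1)
  i=2: ✓ (all of [2,4])
  i=3: ✗ (fails at j=5)
  i=4: ✗ (fails at j=5)
  i=5: ✗ (fails at j=5)
  i=6: ✗ (fails at j=7)
Positions where it holds: {2} → 1.

1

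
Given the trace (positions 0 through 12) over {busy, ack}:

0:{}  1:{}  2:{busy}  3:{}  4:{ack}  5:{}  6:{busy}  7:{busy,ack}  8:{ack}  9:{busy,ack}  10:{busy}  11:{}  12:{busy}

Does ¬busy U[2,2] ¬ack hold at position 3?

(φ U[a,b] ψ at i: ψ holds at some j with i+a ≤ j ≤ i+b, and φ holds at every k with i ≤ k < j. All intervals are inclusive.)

Need some j in [5,5] with ¬ack, and ¬busy at every k in [3,j-1].
  j=5: ¬ack holds; ¬busy holds at every k in [3,4] → satisfied.

True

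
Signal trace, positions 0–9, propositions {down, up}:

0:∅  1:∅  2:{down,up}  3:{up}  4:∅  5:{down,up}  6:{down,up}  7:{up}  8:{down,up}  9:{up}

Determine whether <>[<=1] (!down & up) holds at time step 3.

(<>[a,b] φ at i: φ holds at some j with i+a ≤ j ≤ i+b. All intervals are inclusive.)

Check (!down & up) at each j in [3,4]:
  j=3: true
  j=4: false
Found at j=3 → formula holds.

Yes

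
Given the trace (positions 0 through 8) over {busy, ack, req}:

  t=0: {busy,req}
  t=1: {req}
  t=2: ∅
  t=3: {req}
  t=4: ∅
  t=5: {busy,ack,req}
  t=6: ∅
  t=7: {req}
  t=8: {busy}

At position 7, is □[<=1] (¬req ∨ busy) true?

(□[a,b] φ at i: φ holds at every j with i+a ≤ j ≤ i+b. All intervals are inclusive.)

Check (¬req ∨ busy) at every j in [7,8]:
  j=7: false
  j=8: true
Fails at j=7 → formula fails.

False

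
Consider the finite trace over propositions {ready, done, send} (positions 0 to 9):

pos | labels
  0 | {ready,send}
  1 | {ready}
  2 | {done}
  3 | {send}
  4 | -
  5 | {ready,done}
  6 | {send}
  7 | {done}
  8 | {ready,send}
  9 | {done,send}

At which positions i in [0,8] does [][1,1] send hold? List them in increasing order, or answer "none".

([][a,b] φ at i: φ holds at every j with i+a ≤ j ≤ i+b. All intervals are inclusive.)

Evaluate at each i in [0,8]:
  i=0: ✗ (fails at j=1)
  i=1: ✗ (fails at j=2)
  i=2: ✓ (all of [3,3])
  i=3: ✗ (fails at j=4)
  i=4: ✗ (fails at j=5)
  i=5: ✓ (all of [6,6])
  i=6: ✗ (fails at j=7)
  i=7: ✓ (all of [8,8])
  i=8: ✓ (all of [9,9])

2, 5, 7, 8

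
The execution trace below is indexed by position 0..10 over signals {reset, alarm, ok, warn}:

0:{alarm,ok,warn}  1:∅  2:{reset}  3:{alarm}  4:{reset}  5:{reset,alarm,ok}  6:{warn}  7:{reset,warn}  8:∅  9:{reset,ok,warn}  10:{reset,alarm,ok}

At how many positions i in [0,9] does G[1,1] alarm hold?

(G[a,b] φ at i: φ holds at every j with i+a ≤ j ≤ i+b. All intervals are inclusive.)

Evaluate at each i in [0,9]:
  i=0: ✗ (fails at j=1)
  i=1: ✗ (fails at j=2)
  i=2: ✓ (all of [3,3])
  i=3: ✗ (fails at j=4)
  i=4: ✓ (all of [5,5])
  i=5: ✗ (fails at j=6)
  i=6: ✗ (fails at j=7)
  i=7: ✗ (fails at j=8)
  i=8: ✗ (fails at j=9)
  i=9: ✓ (all of [10,10])
Positions where it holds: {2, 4, 9} → 3.

3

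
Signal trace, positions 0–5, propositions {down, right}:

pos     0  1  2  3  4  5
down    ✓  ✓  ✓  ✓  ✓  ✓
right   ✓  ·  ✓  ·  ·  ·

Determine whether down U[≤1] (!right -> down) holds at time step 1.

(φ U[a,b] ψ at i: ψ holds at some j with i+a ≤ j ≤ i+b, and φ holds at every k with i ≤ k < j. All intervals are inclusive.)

True

Need some j in [1,2] with (!right -> down), and down at every k in [1,j-1].
  j=1: (!right -> down) holds; no prefix to check → satisfied.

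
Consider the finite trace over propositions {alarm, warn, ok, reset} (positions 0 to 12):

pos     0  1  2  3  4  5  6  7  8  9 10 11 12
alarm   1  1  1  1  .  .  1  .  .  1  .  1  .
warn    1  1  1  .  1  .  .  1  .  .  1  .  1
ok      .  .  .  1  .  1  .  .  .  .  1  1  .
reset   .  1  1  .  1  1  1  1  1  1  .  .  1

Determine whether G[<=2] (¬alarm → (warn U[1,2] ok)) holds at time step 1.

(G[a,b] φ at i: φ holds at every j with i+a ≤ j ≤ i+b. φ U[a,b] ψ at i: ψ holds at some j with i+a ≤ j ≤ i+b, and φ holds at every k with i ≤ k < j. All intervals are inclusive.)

Check (¬alarm → (warn U[1,2] ok)) at every j in [1,3]:
  j=1: antecedent false → ✓
  j=2: antecedent false → ✓
  j=3: antecedent false → ✓
All positions satisfy it → formula holds.

True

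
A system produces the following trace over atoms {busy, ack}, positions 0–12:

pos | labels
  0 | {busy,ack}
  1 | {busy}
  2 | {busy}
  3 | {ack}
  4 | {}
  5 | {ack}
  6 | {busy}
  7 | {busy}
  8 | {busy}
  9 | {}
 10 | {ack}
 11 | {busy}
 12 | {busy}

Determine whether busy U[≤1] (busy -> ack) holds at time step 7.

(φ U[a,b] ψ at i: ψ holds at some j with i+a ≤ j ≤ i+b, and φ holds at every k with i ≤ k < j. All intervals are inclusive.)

Does not hold

Need some j in [7,8] with (busy -> ack), and busy at every k in [7,j-1].
  j=7: (busy -> ack) false.
  j=8: (busy -> ack) false.
No j in the window works → until fails.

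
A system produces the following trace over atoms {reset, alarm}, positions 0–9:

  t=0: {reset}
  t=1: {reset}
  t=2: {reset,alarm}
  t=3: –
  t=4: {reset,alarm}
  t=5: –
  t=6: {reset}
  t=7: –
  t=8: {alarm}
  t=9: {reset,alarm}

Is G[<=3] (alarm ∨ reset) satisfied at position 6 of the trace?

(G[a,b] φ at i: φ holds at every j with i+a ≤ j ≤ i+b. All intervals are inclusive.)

No

Check (alarm ∨ reset) at every j in [6,9]:
  j=6: true
  j=7: false
  j=8: true
  j=9: true
Fails at j=7 → formula fails.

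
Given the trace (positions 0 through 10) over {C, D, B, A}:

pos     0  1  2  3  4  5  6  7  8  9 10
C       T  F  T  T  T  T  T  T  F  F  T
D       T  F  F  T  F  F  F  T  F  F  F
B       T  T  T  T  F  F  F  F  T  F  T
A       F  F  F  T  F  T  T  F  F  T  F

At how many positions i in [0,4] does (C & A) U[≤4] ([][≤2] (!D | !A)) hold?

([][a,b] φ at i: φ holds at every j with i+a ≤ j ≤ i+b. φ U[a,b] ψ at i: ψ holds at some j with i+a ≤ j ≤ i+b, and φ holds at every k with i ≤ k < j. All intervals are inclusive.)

3

Evaluate at each i in [0,4]:
  i=0: ✓ (rhs at j=0)
  i=1: ✗ (lhs fails at k=1 before rhs at j=4)
  i=2: ✗ (lhs fails at k=2 before rhs at j=4)
  i=3: ✓ (rhs at j=4; lhs holds on [3,3])
  i=4: ✓ (rhs at j=4)
Positions where it holds: {0, 3, 4} → 3.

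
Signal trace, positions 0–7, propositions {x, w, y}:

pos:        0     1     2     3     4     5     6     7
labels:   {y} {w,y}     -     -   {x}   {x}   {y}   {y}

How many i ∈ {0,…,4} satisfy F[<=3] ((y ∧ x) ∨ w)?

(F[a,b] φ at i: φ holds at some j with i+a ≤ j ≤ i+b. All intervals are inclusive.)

Evaluate at each i in [0,4]:
  i=0: ✓ (witness j=1)
  i=1: ✓ (witness j=1)
  i=2: ✗ (none in [2,5])
  i=3: ✗ (none in [3,6])
  i=4: ✗ (none in [4,7])
Positions where it holds: {0, 1} → 2.

2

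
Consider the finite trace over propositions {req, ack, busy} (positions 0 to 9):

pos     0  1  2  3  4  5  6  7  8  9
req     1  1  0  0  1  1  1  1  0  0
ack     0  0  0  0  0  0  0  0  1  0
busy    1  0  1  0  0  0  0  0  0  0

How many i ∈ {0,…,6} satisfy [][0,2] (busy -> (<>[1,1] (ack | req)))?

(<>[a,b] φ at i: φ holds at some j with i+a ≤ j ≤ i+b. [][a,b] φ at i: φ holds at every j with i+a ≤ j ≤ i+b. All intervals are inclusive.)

Evaluate at each i in [0,6]:
  i=0: ✗ (fails at j=2)
  i=1: ✗ (fails at j=2)
  i=2: ✗ (fails at j=2)
  i=3: ✓ (all of [3,5])
  i=4: ✓ (all of [4,6])
  i=5: ✓ (all of [5,7])
  i=6: ✓ (all of [6,8])
Positions where it holds: {3, 4, 5, 6} → 4.

4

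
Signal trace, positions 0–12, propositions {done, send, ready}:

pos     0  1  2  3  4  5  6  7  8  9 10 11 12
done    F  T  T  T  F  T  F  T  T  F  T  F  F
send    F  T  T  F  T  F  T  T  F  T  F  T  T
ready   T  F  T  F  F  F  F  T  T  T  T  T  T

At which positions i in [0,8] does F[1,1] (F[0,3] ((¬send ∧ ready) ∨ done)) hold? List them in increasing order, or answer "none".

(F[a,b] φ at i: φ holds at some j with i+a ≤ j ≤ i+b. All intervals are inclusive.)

0, 1, 2, 3, 4, 5, 6, 7, 8

Evaluate at each i in [0,8]:
  i=0: ✓ (witness j=1)
  i=1: ✓ (witness j=2)
  i=2: ✓ (witness j=3)
  i=3: ✓ (witness j=4)
  i=4: ✓ (witness j=5)
  i=5: ✓ (witness j=6)
  i=6: ✓ (witness j=7)
  i=7: ✓ (witness j=8)
  i=8: ✓ (witness j=9)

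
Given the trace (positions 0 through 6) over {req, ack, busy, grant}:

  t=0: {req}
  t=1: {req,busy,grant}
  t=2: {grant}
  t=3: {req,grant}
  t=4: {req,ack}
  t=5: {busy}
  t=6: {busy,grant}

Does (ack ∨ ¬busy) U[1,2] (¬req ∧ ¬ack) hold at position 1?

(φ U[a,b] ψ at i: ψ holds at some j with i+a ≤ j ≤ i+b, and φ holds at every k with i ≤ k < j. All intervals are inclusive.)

Need some j in [2,3] with (¬req ∧ ¬ack), and (ack ∨ ¬busy) at every k in [1,j-1].
  j=2: (¬req ∧ ¬ack) holds, but (ack ∨ ¬busy) fails at k=1 → not this j.
  j=3: (¬req ∧ ¬ack) false.
No j in the window works → until fails.

No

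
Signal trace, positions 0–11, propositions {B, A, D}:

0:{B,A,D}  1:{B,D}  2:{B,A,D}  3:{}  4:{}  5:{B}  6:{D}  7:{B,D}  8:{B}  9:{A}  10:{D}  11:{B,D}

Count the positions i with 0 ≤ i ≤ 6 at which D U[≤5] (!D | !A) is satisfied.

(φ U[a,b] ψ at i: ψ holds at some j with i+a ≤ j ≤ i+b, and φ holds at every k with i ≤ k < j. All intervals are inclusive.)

Evaluate at each i in [0,6]:
  i=0: ✓ (rhs at j=1; lhs holds on [0,0])
  i=1: ✓ (rhs at j=1)
  i=2: ✓ (rhs at j=3; lhs holds on [2,2])
  i=3: ✓ (rhs at j=3)
  i=4: ✓ (rhs at j=4)
  i=5: ✓ (rhs at j=5)
  i=6: ✓ (rhs at j=6)
Positions where it holds: {0, 1, 2, 3, 4, 5, 6} → 7.

7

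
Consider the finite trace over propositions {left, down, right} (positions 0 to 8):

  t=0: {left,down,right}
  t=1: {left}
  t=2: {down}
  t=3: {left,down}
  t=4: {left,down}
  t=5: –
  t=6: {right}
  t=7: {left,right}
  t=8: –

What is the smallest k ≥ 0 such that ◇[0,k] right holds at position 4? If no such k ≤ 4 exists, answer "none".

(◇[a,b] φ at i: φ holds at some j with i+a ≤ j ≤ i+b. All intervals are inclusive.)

2

Scan j = 4,5,… for right:
  j=4: fails
  j=5: fails
  j=6: holds
First hit at j=6, so smallest k = 6-4 = 2.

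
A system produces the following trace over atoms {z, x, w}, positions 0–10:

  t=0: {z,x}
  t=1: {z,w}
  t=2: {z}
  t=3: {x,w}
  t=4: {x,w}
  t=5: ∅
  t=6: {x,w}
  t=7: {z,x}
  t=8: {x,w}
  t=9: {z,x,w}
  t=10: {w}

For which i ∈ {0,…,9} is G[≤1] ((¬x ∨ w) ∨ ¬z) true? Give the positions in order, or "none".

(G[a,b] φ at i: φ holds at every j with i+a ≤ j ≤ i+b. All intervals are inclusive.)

Evaluate at each i in [0,9]:
  i=0: ✗ (fails at j=0)
  i=1: ✓ (all of [1,2])
  i=2: ✓ (all of [2,3])
  i=3: ✓ (all of [3,4])
  i=4: ✓ (all of [4,5])
  i=5: ✓ (all of [5,6])
  i=6: ✗ (fails at j=7)
  i=7: ✗ (fails at j=7)
  i=8: ✓ (all of [8,9])
  i=9: ✓ (all of [9,10])

1, 2, 3, 4, 5, 8, 9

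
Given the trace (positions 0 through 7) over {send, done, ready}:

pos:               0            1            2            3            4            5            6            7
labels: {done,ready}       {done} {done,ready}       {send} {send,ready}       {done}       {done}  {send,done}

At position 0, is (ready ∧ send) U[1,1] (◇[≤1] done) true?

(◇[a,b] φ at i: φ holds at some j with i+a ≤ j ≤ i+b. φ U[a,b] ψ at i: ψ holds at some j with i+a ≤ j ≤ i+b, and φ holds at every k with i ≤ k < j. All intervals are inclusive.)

Does not hold

Need some j in [1,1] with ◇[≤1] done, and (ready ∧ send) at every k in [0,j-1].
  j=1: ◇[≤1] done holds, but (ready ∧ send) fails at k=0 → not this j.
No j in the window works → until fails.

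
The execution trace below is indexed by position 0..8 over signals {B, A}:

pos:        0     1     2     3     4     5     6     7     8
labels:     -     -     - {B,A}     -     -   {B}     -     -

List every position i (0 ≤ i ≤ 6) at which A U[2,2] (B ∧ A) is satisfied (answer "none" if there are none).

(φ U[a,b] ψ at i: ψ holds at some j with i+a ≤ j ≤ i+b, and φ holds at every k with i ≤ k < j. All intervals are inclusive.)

Evaluate at each i in [0,6]:
  i=0: ✗ (no rhs in [2,2])
  i=1: ✗ (lhs fails at k=1 before rhs at j=3)
  i=2: ✗ (no rhs in [4,4])
  i=3: ✗ (no rhs in [5,5])
  i=4: ✗ (no rhs in [6,6])
  i=5: ✗ (no rhs in [7,7])
  i=6: ✗ (no rhs in [8,8])

none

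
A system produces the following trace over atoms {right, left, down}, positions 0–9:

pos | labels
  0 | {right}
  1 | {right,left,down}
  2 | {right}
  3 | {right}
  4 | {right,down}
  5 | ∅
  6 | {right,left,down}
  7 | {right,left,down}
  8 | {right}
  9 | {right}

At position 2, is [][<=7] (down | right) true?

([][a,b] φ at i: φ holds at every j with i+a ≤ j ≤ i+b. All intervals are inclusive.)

Check (down | right) at every j in [2,9]:
  j=2: true
  j=3: true
  j=4: true
  j=5: false
  j=6: true
  j=7: true
  j=8: true
  j=9: true
Fails at j=5 → formula fails.

No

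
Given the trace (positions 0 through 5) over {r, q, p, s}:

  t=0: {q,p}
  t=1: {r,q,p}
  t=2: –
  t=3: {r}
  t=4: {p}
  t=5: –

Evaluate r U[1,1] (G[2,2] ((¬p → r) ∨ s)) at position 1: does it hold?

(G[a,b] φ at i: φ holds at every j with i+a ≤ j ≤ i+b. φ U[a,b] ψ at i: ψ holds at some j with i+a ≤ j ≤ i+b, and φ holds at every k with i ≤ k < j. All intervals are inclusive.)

Yes

Need some j in [2,2] with G[2,2] ((¬p → r) ∨ s), and r at every k in [1,j-1].
  j=2: G[2,2] ((¬p → r) ∨ s) holds; r holds at every k in [1,1] → satisfied.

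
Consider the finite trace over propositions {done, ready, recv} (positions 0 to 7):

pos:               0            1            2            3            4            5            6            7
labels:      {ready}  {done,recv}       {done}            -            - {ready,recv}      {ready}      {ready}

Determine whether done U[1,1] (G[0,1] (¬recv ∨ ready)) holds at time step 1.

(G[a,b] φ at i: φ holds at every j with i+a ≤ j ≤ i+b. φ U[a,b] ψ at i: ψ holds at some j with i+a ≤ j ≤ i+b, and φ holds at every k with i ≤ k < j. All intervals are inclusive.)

Need some j in [2,2] with G[0,1] (¬recv ∨ ready), and done at every k in [1,j-1].
  j=2: G[0,1] (¬recv ∨ ready) holds; done holds at every k in [1,1] → satisfied.

Yes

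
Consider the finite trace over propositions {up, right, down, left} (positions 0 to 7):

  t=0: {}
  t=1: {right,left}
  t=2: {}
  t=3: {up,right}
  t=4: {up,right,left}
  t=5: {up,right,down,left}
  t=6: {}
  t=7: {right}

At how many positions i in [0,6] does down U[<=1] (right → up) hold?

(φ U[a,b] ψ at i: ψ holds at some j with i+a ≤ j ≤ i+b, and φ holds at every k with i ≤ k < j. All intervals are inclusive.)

6

Evaluate at each i in [0,6]:
  i=0: ✓ (rhs at j=0)
  i=1: ✗ (lhs fails at k=1 before rhs at j=2)
  i=2: ✓ (rhs at j=2)
  i=3: ✓ (rhs at j=3)
  i=4: ✓ (rhs at j=4)
  i=5: ✓ (rhs at j=5)
  i=6: ✓ (rhs at j=6)
Positions where it holds: {0, 2, 3, 4, 5, 6} → 6.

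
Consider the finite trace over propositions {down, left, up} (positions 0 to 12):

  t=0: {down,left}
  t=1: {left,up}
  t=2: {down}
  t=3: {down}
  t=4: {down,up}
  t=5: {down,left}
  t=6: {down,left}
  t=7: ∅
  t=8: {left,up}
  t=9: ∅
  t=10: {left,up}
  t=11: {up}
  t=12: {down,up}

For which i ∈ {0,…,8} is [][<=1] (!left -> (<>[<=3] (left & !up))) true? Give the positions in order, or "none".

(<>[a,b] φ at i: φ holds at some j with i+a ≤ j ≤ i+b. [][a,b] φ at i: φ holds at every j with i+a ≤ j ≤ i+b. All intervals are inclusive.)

0, 1, 2, 3, 4, 5

Evaluate at each i in [0,8]:
  i=0: ✓ (all of [0,1])
  i=1: ✓ (all of [1,2])
  i=2: ✓ (all of [2,3])
  i=3: ✓ (all of [3,4])
  i=4: ✓ (all of [4,5])
  i=5: ✓ (all of [5,6])
  i=6: ✗ (fails at j=7)
  i=7: ✗ (fails at j=7)
  i=8: ✗ (fails at j=9)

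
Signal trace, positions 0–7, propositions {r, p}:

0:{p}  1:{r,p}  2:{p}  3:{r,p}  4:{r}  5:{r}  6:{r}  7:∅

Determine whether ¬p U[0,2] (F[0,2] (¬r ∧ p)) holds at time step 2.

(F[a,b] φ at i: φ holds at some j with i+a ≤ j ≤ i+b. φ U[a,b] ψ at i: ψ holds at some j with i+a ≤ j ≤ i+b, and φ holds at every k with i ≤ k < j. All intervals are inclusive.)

Need some j in [2,4] with F[0,2] (¬r ∧ p), and ¬p at every k in [2,j-1].
  j=2: F[0,2] (¬r ∧ p) holds; no prefix to check → satisfied.

Holds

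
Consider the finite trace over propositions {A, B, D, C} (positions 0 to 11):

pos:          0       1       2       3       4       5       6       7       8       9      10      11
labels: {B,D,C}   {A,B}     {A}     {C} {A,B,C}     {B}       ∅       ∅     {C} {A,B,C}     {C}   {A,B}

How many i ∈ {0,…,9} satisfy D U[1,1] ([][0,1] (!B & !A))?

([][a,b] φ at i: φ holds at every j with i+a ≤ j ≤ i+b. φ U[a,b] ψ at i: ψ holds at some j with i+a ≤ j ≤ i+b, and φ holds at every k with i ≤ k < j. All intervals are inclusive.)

Evaluate at each i in [0,9]:
  i=0: ✗ (no rhs in [1,1])
  i=1: ✗ (no rhs in [2,2])
  i=2: ✗ (no rhs in [3,3])
  i=3: ✗ (no rhs in [4,4])
  i=4: ✗ (no rhs in [5,5])
  i=5: ✗ (lhs fails at k=5 before rhs at j=6)
  i=6: ✗ (lhs fails at k=6 before rhs at j=7)
  i=7: ✗ (no rhs in [8,8])
  i=8: ✗ (no rhs in [9,9])
  i=9: ✗ (no rhs in [10,10])
Positions where it holds: {} → 0.

0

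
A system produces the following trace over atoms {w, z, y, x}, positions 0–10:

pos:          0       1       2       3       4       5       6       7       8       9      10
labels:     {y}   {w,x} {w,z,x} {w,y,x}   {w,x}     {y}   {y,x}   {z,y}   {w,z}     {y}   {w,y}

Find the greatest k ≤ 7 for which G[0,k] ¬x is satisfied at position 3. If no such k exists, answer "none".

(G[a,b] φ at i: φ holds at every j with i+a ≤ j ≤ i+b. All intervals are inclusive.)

none

¬x must hold from j=3 onward; find where it first fails.
  j=3: fails → no k works.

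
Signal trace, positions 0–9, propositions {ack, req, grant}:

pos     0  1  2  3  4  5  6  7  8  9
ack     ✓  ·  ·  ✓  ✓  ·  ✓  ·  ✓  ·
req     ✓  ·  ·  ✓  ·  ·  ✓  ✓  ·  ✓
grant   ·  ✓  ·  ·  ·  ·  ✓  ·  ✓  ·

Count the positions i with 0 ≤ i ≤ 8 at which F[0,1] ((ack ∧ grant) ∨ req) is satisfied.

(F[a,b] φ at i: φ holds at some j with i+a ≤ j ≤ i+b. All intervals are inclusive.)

Evaluate at each i in [0,8]:
  i=0: ✓ (witness j=0)
  i=1: ✗ (none in [1,2])
  i=2: ✓ (witness j=3)
  i=3: ✓ (witness j=3)
  i=4: ✗ (none in [4,5])
  i=5: ✓ (witness j=6)
  i=6: ✓ (witness j=6)
  i=7: ✓ (witness j=7)
  i=8: ✓ (witness j=8)
Positions where it holds: {0, 2, 3, 5, 6, 7, 8} → 7.

7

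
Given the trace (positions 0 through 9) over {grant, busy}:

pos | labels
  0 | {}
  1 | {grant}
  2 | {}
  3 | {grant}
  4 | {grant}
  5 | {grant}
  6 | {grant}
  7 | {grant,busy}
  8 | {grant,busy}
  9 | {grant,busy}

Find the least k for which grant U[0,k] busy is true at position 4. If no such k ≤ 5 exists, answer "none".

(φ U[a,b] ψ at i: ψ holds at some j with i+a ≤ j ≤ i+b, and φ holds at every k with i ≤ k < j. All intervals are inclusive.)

Need earliest j ≥ 4 with busy, and grant at every k in [4,j-1].
  j=4: rhs fails.
  j=5: rhs fails.
  j=6: rhs fails.
  j=7: rhs holds; lhs holds on [4,6]. k = 3.

3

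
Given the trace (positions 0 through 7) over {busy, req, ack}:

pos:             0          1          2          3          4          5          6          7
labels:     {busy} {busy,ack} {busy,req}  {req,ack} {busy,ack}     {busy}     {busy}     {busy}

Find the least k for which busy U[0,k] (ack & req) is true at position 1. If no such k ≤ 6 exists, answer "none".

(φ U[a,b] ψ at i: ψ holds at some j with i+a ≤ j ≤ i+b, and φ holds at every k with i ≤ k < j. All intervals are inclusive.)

2

Need earliest j ≥ 1 with (ack & req), and busy at every k in [1,j-1].
  j=1: rhs fails.
  j=2: rhs fails.
  j=3: rhs holds; lhs holds on [1,2]. k = 2.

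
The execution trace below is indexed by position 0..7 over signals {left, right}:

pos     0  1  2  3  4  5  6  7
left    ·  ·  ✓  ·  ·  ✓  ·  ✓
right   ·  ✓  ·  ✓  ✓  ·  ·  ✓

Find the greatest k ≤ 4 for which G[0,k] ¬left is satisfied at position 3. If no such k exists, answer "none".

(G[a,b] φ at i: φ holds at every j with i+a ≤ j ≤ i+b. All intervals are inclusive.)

¬left must hold from j=3 onward; find where it first fails.
  j=3: holds
  j=4: holds
  j=5: fails
Holds on [3,4], so largest k = 1.

1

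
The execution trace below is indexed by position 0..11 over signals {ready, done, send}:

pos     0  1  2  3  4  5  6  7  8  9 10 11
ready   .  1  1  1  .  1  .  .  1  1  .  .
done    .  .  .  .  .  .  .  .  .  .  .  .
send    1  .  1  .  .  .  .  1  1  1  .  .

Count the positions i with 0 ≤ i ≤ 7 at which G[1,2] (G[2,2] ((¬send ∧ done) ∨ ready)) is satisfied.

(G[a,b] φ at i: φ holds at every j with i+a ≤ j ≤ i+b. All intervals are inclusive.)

1

Evaluate at each i in [0,7]:
  i=0: ✗ (fails at j=2)
  i=1: ✗ (fails at j=2)
  i=2: ✗ (fails at j=4)
  i=3: ✗ (fails at j=4)
  i=4: ✗ (fails at j=5)
  i=5: ✓ (all of [6,7])
  i=6: ✗ (fails at j=8)
  i=7: ✗ (fails at j=8)
Positions where it holds: {5} → 1.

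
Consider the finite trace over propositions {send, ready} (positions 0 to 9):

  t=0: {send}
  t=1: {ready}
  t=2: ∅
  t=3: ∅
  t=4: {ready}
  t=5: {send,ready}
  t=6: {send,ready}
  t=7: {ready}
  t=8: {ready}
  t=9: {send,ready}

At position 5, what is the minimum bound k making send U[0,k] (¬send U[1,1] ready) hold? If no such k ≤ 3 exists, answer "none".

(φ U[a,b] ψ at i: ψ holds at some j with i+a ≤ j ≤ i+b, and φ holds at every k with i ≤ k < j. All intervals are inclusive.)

Need earliest j ≥ 5 with (¬send U[1,1] ready), and send at every k in [5,j-1].
  j=5: rhs fails.
  j=6: rhs fails.
  j=7: rhs holds; lhs holds on [5,6]. k = 2.

2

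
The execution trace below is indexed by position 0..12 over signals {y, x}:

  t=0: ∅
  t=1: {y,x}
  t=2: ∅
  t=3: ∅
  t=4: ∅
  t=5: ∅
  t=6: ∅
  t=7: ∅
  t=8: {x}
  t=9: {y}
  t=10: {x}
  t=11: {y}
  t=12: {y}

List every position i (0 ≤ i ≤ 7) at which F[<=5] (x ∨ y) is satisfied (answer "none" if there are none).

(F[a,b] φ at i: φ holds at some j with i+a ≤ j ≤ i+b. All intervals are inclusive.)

Evaluate at each i in [0,7]:
  i=0: ✓ (witness j=1)
  i=1: ✓ (witness j=1)
  i=2: ✗ (none in [2,7])
  i=3: ✓ (witness j=8)
  i=4: ✓ (witness j=8)
  i=5: ✓ (witness j=8)
  i=6: ✓ (witness j=8)
  i=7: ✓ (witness j=8)

0, 1, 3, 4, 5, 6, 7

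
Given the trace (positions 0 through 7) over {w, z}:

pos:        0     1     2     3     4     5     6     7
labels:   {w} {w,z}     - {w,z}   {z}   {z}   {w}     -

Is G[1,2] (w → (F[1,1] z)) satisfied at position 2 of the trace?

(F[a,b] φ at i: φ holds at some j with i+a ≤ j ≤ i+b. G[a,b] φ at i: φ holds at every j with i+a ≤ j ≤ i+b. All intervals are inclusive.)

Holds

Check (w → (F[1,1] z)) at every j in [3,4]:
  j=3: antecedent true; consequent holds (witness at 4) → ✓
  j=4: antecedent false → ✓
All positions satisfy it → formula holds.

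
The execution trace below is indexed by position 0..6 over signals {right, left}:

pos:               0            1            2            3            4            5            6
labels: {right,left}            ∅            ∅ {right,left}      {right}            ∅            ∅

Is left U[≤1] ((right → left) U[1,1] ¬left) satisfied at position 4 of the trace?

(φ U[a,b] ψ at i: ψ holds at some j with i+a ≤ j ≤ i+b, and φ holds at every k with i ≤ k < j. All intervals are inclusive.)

Does not hold

Need some j in [4,5] with ((right → left) U[1,1] ¬left), and left at every k in [4,j-1].
  j=4: ((right → left) U[1,1] ¬left) — fails.
  j=5: ((right → left) U[1,1] ¬left) holds, but left fails at k=4 → not this j.
No j in the window works → until fails.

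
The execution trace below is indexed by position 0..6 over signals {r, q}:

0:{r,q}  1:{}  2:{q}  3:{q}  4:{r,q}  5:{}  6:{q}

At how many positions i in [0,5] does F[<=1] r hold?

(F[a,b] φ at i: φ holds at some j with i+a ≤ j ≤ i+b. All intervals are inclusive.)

Evaluate at each i in [0,5]:
  i=0: ✓ (witness j=0)
  i=1: ✗ (none in [1,2])
  i=2: ✗ (none in [2,3])
  i=3: ✓ (witness j=4)
  i=4: ✓ (witness j=4)
  i=5: ✗ (none in [5,6])
Positions where it holds: {0, 3, 4} → 3.

3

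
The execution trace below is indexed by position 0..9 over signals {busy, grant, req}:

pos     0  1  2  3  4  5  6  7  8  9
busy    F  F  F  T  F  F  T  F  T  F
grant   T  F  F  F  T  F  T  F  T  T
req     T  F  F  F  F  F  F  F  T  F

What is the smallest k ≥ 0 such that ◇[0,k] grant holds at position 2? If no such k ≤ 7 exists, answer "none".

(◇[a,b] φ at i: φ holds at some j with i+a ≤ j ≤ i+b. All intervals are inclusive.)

2

Scan j = 2,3,… for grant:
  j=2: fails
  j=3: fails
  j=4: holds
First hit at j=4, so smallest k = 4-2 = 2.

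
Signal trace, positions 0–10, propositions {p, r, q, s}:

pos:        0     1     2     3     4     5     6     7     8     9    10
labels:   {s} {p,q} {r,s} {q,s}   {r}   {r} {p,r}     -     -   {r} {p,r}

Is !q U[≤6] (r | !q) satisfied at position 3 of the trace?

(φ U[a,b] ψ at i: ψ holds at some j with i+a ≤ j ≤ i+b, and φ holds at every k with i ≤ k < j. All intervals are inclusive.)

Need some j in [3,9] with (r | !q), and !q at every k in [3,j-1].
  j=3: (r | !q) false.
  j=4: (r | !q) holds, but !q fails at k=3 → not this j.
  j=5: (r | !q) holds, but !q fails at k=3 → not this j.
  j=6: (r | !q) holds, but !q fails at k=3 → not this j.
  j=7: (r | !q) holds, but !q fails at k=3 → not this j.
  j=8: (r | !q) holds, but !q fails at k=3 → not this j.
  j=9: (r | !q) holds, but !q fails at k=3 → not this j.
No j in the window works → until fails.

Does not hold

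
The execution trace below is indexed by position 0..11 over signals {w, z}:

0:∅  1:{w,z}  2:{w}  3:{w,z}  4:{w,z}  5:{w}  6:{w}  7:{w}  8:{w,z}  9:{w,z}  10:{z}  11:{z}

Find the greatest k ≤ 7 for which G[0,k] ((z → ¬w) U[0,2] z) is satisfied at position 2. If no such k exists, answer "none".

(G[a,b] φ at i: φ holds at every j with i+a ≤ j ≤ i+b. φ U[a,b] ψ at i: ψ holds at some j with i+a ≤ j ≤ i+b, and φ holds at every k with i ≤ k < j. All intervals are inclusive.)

2

((z → ¬w) U[0,2] z) must hold from j=2 onward; find where it first fails.
  j=2: holds
  j=3: holds
  j=4: holds
  j=5: fails
Holds on [2,4], so largest k = 2.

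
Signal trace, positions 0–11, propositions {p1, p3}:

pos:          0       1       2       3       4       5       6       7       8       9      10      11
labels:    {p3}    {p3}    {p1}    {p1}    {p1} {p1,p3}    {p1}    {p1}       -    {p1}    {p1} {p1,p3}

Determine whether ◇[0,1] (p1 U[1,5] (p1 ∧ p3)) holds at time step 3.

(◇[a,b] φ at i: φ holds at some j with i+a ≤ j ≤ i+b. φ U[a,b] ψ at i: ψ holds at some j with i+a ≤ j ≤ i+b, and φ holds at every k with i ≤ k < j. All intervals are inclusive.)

Check (p1 U[1,5] (p1 ∧ p3)) at each j in [3,4]:
  j=3: holds
  j=4: holds
Found at j=3 → formula holds.

True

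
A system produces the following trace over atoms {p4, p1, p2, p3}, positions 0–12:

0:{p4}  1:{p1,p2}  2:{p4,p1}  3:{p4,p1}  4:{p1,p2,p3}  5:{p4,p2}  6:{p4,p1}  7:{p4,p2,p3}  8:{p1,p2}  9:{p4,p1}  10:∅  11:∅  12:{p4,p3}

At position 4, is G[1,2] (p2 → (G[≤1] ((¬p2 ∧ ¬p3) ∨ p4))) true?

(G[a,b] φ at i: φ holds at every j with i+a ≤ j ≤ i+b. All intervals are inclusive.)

Check (p2 → (G[≤1] ((¬p2 ∧ ¬p3) ∨ p4))) at every j in [5,6]:
  j=5: antecedent true; consequent holds on [5,6] → ✓
  j=6: antecedent false → ✓
All positions satisfy it → formula holds.

True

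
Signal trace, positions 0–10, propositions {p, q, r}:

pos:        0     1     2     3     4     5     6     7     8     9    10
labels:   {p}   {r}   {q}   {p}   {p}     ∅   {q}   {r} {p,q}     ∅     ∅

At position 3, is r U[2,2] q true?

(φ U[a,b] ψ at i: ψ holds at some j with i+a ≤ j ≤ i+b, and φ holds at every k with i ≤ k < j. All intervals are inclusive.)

Does not hold

Need some j in [5,5] with q, and r at every k in [3,j-1].
  j=5: q false.
No j in the window works → until fails.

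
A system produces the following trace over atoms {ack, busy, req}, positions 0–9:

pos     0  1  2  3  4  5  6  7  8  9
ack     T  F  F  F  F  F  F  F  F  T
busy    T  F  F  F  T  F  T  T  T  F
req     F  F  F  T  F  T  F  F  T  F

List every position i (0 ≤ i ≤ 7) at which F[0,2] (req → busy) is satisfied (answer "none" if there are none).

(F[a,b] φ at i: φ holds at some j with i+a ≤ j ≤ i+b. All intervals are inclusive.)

Evaluate at each i in [0,7]:
  i=0: ✓ (witness j=0)
  i=1: ✓ (witness j=1)
  i=2: ✓ (witness j=2)
  i=3: ✓ (witness j=4)
  i=4: ✓ (witness j=4)
  i=5: ✓ (witness j=6)
  i=6: ✓ (witness j=6)
  i=7: ✓ (witness j=7)

0, 1, 2, 3, 4, 5, 6, 7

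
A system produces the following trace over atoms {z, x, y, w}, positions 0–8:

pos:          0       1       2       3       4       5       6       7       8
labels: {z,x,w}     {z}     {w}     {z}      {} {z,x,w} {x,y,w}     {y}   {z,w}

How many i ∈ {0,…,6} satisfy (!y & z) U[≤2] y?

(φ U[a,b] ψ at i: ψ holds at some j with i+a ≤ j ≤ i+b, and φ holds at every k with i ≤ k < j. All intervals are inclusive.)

Evaluate at each i in [0,6]:
  i=0: ✗ (no rhs in [0,2])
  i=1: ✗ (no rhs in [1,3])
  i=2: ✗ (no rhs in [2,4])
  i=3: ✗ (no rhs in [3,5])
  i=4: ✗ (lhs fails at k=4 before rhs at j=6)
  i=5: ✓ (rhs at j=6; lhs holds on [5,5])
  i=6: ✓ (rhs at j=6)
Positions where it holds: {5, 6} → 2.

2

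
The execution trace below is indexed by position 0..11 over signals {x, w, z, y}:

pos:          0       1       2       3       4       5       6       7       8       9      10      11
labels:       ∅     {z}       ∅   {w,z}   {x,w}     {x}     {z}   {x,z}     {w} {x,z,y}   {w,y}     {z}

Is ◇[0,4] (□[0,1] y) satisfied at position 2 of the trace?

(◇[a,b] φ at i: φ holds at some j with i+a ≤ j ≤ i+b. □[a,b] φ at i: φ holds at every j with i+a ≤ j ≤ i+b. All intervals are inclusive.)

No

Check □[0,1] y at each j in [2,6]:
  j=2: fails at 2
  j=3: fails at 3
  j=4: fails at 4
  j=5: fails at 5
  j=6: fails at 6
No position in the window satisfies it → formula fails.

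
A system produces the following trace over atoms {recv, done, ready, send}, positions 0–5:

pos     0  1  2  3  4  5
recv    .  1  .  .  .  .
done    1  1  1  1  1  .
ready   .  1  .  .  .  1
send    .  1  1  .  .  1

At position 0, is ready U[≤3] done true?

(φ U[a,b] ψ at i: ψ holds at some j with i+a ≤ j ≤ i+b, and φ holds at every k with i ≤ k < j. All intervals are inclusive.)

Need some j in [0,3] with done, and ready at every k in [0,j-1].
  j=0: done holds; no prefix to check → satisfied.

Holds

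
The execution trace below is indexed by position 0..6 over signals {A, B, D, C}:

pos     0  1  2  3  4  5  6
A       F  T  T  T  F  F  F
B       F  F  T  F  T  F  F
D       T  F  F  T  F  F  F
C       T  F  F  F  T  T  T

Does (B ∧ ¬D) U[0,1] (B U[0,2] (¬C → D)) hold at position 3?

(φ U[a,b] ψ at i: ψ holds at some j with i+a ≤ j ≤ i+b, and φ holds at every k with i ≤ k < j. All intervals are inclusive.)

Holds

Need some j in [3,4] with (B U[0,2] (¬C → D)), and (B ∧ ¬D) at every k in [3,j-1].
  j=3: (B U[0,2] (¬C → D)) holds; no prefix to check → satisfied.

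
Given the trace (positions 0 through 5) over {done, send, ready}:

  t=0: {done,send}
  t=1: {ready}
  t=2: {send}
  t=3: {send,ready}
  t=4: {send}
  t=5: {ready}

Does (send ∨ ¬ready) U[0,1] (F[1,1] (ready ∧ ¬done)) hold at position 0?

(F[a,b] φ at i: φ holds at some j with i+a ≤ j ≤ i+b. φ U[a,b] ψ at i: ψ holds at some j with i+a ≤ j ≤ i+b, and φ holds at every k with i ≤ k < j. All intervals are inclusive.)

True

Need some j in [0,1] with F[1,1] (ready ∧ ¬done), and (send ∨ ¬ready) at every k in [0,j-1].
  j=0: F[1,1] (ready ∧ ¬done) holds; no prefix to check → satisfied.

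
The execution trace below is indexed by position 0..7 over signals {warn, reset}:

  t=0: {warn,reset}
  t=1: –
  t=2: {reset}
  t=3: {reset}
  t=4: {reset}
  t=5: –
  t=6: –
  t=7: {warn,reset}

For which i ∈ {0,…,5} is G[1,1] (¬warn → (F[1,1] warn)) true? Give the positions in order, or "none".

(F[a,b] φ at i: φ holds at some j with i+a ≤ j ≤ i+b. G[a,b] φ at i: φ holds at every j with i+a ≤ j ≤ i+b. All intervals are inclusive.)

5

Evaluate at each i in [0,5]:
  i=0: ✗ (fails at j=1)
  i=1: ✗ (fails at j=2)
  i=2: ✗ (fails at j=3)
  i=3: ✗ (fails at j=4)
  i=4: ✗ (fails at j=5)
  i=5: ✓ (all of [6,6])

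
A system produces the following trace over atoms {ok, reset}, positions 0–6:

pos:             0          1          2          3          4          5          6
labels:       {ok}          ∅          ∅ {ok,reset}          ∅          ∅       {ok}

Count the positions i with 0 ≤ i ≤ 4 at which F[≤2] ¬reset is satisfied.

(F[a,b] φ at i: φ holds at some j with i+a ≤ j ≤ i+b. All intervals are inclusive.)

5

Evaluate at each i in [0,4]:
  i=0: ✓ (witness j=0)
  i=1: ✓ (witness j=1)
  i=2: ✓ (witness j=2)
  i=3: ✓ (witness j=4)
  i=4: ✓ (witness j=4)
Positions where it holds: {0, 1, 2, 3, 4} → 5.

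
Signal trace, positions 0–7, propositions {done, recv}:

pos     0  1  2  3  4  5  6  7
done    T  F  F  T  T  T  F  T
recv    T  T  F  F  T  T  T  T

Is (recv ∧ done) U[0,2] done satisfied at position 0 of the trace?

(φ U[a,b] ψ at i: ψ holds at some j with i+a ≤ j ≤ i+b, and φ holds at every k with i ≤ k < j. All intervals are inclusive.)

Need some j in [0,2] with done, and (recv ∧ done) at every k in [0,j-1].
  j=0: done holds; no prefix to check → satisfied.

True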